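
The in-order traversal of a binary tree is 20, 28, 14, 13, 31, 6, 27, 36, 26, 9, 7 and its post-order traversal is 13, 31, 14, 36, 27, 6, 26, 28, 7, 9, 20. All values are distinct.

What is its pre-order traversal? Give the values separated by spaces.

20 9 28 26 6 14 31 13 27 36 7

The last element of post-order is the root; it splits in-order into left and right subtrees.
Root 20: left subtree has 0 nodes { }, right has 10 {28, 14, 13, 31, 6, 27, 36, 26, 9, 7}.
  Root 9: left subtree has 8 nodes {28, 14, 13, 31, 6, 27, 36, 26}, right has 1 {7}.
    Root 28: left subtree has 0 nodes { }, right has 7 {14, 13, 31, 6, 27, 36, 26}.
      Root 26: left subtree has 6 nodes {14, 13, 31, 6, 27, 36}, right has 0 { }.
        Root 6: left subtree has 3 nodes {14, 13, 31}, right has 2 {27, 36}.
          Root 14: left subtree has 0 nodes { }, right has 2 {13, 31}.
            Root 31: left subtree has 1 node {13}, right has 0 { }.
          Root 27: left subtree has 0 nodes { }, right has 1 {36}.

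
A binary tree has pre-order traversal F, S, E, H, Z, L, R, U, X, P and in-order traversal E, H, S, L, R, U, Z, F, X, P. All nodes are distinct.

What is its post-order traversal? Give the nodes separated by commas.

H, E, U, R, L, Z, S, P, X, F

The first element of pre-order is the root; it splits in-order into left and right subtrees.
Root F: left subtree has 7 nodes {E, H, S, L, R, U, Z}, right has 2 {X, P}.
  Root S: left subtree has 2 nodes {E, H}, right has 4 {L, R, U, Z}.
    Root E: left subtree has 0 nodes { }, right has 1 {H}.
    Root Z: left subtree has 3 nodes {L, R, U}, right has 0 { }.
      Root L: left subtree has 0 nodes { }, right has 2 {R, U}.
        Root R: left subtree has 0 nodes { }, right has 1 {U}.
  Root X: left subtree has 0 nodes { }, right has 1 {P}.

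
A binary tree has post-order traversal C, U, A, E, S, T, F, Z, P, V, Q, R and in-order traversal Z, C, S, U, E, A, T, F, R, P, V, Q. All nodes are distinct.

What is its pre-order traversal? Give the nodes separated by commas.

R, Z, F, T, S, C, E, U, A, Q, V, P

The last element of post-order is the root; it splits in-order into left and right subtrees.
Root R: left subtree has 8 nodes {Z, C, S, U, E, A, T, F}, right has 3 {P, V, Q}.
  Root Z: left subtree has 0 nodes { }, right has 7 {C, S, U, E, A, T, F}.
    Root F: left subtree has 6 nodes {C, S, U, E, A, T}, right has 0 { }.
      Root T: left subtree has 5 nodes {C, S, U, E, A}, right has 0 { }.
        Root S: left subtree has 1 node {C}, right has 3 {U, E, A}.
          Root E: left subtree has 1 node {U}, right has 1 {A}.
  Root Q: left subtree has 2 nodes {P, V}, right has 0 { }.
    Root V: left subtree has 1 node {P}, right has 0 { }.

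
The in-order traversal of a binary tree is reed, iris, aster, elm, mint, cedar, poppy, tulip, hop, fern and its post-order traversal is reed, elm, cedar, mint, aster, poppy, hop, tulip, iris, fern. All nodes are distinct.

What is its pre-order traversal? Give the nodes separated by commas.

fern, iris, reed, tulip, poppy, aster, mint, elm, cedar, hop

The last element of post-order is the root; it splits in-order into left and right subtrees.
Root fern: left subtree has 9 nodes {reed, iris, aster, elm, mint, cedar, poppy, tulip, hop}, right has 0 { }.
  Root iris: left subtree has 1 node {reed}, right has 7 {aster, elm, mint, cedar, poppy, tulip, hop}.
    Root tulip: left subtree has 5 nodes {aster, elm, mint, cedar, poppy}, right has 1 {hop}.
      Root poppy: left subtree has 4 nodes {aster, elm, mint, cedar}, right has 0 { }.
        Root aster: left subtree has 0 nodes { }, right has 3 {elm, mint, cedar}.
          Root mint: left subtree has 1 node {elm}, right has 1 {cedar}.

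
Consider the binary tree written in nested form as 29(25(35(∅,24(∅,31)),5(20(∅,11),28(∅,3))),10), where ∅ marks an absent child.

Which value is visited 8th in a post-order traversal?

5

Post-order visits the left subtree, then the right subtree, then the node.
At 29: go left to 25.
  At 25: go left to 35.
    At 35: no left child.
    At 35: go right to 24.
      At 24: no left child.
      At 24: go right to 31.
        31 is a leaf — visit 31.
      Visit 24.
    Visit 35.
  At 25: go right to 5.
    At 5: go left to 20.
      At 20: no left child.
      At 20: go right to 11.
        11 is a leaf — visit 11.
      Visit 20.
    At 5: go right to 28.
      At 28: no left child.
      At 28: go right to 3.
        3 is a leaf — visit 3.
      Visit 28.
    Visit 5.
  Visit 25.
At 29: go right to 10.
  10 is a leaf — visit 10.
Visit 29.
Full post-order sequence: 31, 24, 35, 11, 20, 3, 28, 5, 25, 10, 29.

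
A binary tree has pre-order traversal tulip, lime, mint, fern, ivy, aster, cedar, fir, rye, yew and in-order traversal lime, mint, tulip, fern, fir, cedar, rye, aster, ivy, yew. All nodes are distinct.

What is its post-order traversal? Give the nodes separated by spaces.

mint lime fir rye cedar aster yew ivy fern tulip

The first element of pre-order is the root; it splits in-order into left and right subtrees.
Root tulip: left subtree has 2 nodes {lime, mint}, right has 7 {fern, fir, cedar, rye, aster, ivy, yew}.
  Root lime: left subtree has 0 nodes { }, right has 1 {mint}.
  Root fern: left subtree has 0 nodes { }, right has 6 {fir, cedar, rye, aster, ivy, yew}.
    Root ivy: left subtree has 4 nodes {fir, cedar, rye, aster}, right has 1 {yew}.
      Root aster: left subtree has 3 nodes {fir, cedar, rye}, right has 0 { }.
        Root cedar: left subtree has 1 node {fir}, right has 1 {rye}.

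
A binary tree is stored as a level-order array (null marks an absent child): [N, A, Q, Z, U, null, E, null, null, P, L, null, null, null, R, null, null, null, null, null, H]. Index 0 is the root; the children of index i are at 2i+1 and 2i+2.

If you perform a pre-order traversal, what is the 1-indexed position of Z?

Pre-order visits the node, then its left subtree, then its right subtree.
Visit N.
At N: go left to A.
  Visit A.
  At A: go left to Z.
    Z is a leaf — visit Z.
  At A: go right to U.
    Visit U.
    At U: go left to P.
      Visit P.
      At P: no left child.
      At P: go right to H.
        H is a leaf — visit H.
    At U: go right to L.
      L is a leaf — visit L.
At N: go right to Q.
  Visit Q.
  At Q: no left child.
  At Q: go right to E.
    Visit E.
    At E: no left child.
    At E: go right to R.
      R is a leaf — visit R.
Full pre-order sequence: N, A, Z, U, P, H, L, Q, E, R.

3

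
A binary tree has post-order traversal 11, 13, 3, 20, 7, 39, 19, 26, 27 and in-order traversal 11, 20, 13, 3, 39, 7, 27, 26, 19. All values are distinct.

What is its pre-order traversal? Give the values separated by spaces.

The last element of post-order is the root; it splits in-order into left and right subtrees.
Root 27: left subtree has 6 nodes {11, 20, 13, 3, 39, 7}, right has 2 {26, 19}.
  Root 39: left subtree has 4 nodes {11, 20, 13, 3}, right has 1 {7}.
    Root 20: left subtree has 1 node {11}, right has 2 {13, 3}.
      Root 3: left subtree has 1 node {13}, right has 0 { }.
  Root 26: left subtree has 0 nodes { }, right has 1 {19}.

27 39 20 11 3 13 7 26 19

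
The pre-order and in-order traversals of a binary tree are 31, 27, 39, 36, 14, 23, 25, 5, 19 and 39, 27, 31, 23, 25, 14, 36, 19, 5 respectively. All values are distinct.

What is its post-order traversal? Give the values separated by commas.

39, 27, 25, 23, 14, 19, 5, 36, 31

The first element of pre-order is the root; it splits in-order into left and right subtrees.
Root 31: left subtree has 2 nodes {39, 27}, right has 6 {23, 25, 14, 36, 19, 5}.
  Root 27: left subtree has 1 node {39}, right has 0 { }.
  Root 36: left subtree has 3 nodes {23, 25, 14}, right has 2 {19, 5}.
    Root 14: left subtree has 2 nodes {23, 25}, right has 0 { }.
      Root 23: left subtree has 0 nodes { }, right has 1 {25}.
    Root 5: left subtree has 1 node {19}, right has 0 { }.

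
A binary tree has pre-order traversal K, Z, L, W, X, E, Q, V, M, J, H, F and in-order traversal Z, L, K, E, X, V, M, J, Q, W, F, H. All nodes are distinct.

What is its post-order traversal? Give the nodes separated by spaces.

The first element of pre-order is the root; it splits in-order into left and right subtrees.
Root K: left subtree has 2 nodes {Z, L}, right has 9 {E, X, V, M, J, Q, W, F, H}.
  Root Z: left subtree has 0 nodes { }, right has 1 {L}.
  Root W: left subtree has 6 nodes {E, X, V, M, J, Q}, right has 2 {F, H}.
    Root X: left subtree has 1 node {E}, right has 4 {V, M, J, Q}.
      Root Q: left subtree has 3 nodes {V, M, J}, right has 0 { }.
        Root V: left subtree has 0 nodes { }, right has 2 {M, J}.
          Root M: left subtree has 0 nodes { }, right has 1 {J}.
    Root H: left subtree has 1 node {F}, right has 0 { }.

L Z E J M V Q X F H W K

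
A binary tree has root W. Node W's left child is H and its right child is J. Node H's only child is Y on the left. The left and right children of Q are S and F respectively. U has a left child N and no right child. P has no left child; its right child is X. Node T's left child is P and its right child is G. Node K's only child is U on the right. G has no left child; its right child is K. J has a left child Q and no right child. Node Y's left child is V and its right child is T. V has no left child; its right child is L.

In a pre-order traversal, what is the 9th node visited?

Pre-order visits the node, then its left subtree, then its right subtree.
Visit W.
At W: go left to H.
  Visit H.
  At H: go left to Y.
    Visit Y.
    At Y: go left to V.
      Visit V.
      At V: no left child.
      At V: go right to L.
        L is a leaf — visit L.
    At Y: go right to T.
      Visit T.
      At T: go left to P.
        Visit P.
        At P: no left child.
        At P: go right to X.
          X is a leaf — visit X.
      At T: go right to G.
        Visit G.
        At G: no left child.
        At G: go right to K.
          Visit K.
          At K: no left child.
          At K: go right to U.
            Visit U.
            At U: go left to N.
              N is a leaf — visit N.
            At U: no right child.
  At H: no right child.
At W: go right to J.
  Visit J.
  At J: go left to Q.
    Visit Q.
    At Q: go left to S.
      S is a leaf — visit S.
    At Q: go right to F.
      F is a leaf — visit F.
  At J: no right child.
Full pre-order sequence: W, H, Y, V, L, T, P, X, G, K, U, N, J, Q, S, F.

G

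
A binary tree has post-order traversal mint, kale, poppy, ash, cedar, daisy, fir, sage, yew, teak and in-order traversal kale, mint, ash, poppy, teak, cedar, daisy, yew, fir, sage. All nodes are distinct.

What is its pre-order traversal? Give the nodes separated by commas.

The last element of post-order is the root; it splits in-order into left and right subtrees.
Root teak: left subtree has 4 nodes {kale, mint, ash, poppy}, right has 5 {cedar, daisy, yew, fir, sage}.
  Root ash: left subtree has 2 nodes {kale, mint}, right has 1 {poppy}.
    Root kale: left subtree has 0 nodes { }, right has 1 {mint}.
  Root yew: left subtree has 2 nodes {cedar, daisy}, right has 2 {fir, sage}.
    Root daisy: left subtree has 1 node {cedar}, right has 0 { }.
    Root sage: left subtree has 1 node {fir}, right has 0 { }.

teak, ash, kale, mint, poppy, yew, daisy, cedar, sage, fir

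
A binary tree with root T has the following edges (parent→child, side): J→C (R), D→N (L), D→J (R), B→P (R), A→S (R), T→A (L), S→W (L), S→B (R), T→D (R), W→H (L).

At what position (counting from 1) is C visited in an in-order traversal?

In-order visits the left subtree, then the node, then the right subtree.
At T: go left to A.
  At A: no left child.
  Visit A.
  At A: go right to S.
    At S: go left to W.
      At W: go left to H.
        H is a leaf — visit H.
      Visit W.
      At W: no right child.
    Visit S.
    At S: go right to B.
      At B: no left child.
      Visit B.
      At B: go right to P.
        P is a leaf — visit P.
Visit T.
At T: go right to D.
  At D: go left to N.
    N is a leaf — visit N.
  Visit D.
  At D: go right to J.
    At J: no left child.
    Visit J.
    At J: go right to C.
      C is a leaf — visit C.
Full in-order sequence: A, H, W, S, B, P, T, N, D, J, C.

11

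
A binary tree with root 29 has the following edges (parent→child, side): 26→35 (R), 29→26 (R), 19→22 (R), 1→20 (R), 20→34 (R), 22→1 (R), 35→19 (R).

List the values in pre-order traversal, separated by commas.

Pre-order visits the node, then its left subtree, then its right subtree.
Visit 29.
At 29: no left child.
At 29: go right to 26.
  Visit 26.
  At 26: no left child.
  At 26: go right to 35.
    Visit 35.
    At 35: no left child.
    At 35: go right to 19.
      Visit 19.
      At 19: no left child.
      At 19: go right to 22.
        Visit 22.
        At 22: no left child.
        At 22: go right to 1.
          Visit 1.
          At 1: no left child.
          At 1: go right to 20.
            Visit 20.
            At 20: no left child.
            At 20: go right to 34.
              34 is a leaf — visit 34.

29, 26, 35, 19, 22, 1, 20, 34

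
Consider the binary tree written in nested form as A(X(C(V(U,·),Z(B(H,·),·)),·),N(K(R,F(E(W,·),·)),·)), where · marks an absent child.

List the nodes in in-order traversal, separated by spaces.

U V C H B Z X A R K W E F N

In-order visits the left subtree, then the node, then the right subtree.
At A: go left to X.
  At X: go left to C.
    At C: go left to V.
      At V: go left to U.
        U is a leaf — visit U.
      Visit V.
      At V: no right child.
    Visit C.
    At C: go right to Z.
      At Z: go left to B.
        At B: go left to H.
          H is a leaf — visit H.
        Visit B.
        At B: no right child.
      Visit Z.
      At Z: no right child.
  Visit X.
  At X: no right child.
Visit A.
At A: go right to N.
  At N: go left to K.
    At K: go left to R.
      R is a leaf — visit R.
    Visit K.
    At K: go right to F.
      At F: go left to E.
        At E: go left to W.
          W is a leaf — visit W.
        Visit E.
        At E: no right child.
      Visit F.
      At F: no right child.
  Visit N.
  At N: no right child.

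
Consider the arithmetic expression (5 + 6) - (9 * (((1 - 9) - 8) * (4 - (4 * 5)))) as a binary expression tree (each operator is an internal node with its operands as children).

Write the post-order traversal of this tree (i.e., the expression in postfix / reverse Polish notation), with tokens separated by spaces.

Post-order on an expression tree gives postfix notation: for each operator, emit left operand, right operand, then the operator.

5 6 + 9 1 9 - 8 - 4 4 5 * - * * -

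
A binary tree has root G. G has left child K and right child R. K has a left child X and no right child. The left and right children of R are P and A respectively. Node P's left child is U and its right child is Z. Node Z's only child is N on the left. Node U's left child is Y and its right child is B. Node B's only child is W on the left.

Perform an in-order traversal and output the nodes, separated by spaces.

X K G Y U W B P N Z R A

In-order visits the left subtree, then the node, then the right subtree.
At G: go left to K.
  At K: go left to X.
    X is a leaf — visit X.
  Visit K.
  At K: no right child.
Visit G.
At G: go right to R.
  At R: go left to P.
    At P: go left to U.
      At U: go left to Y.
        Y is a leaf — visit Y.
      Visit U.
      At U: go right to B.
        At B: go left to W.
          W is a leaf — visit W.
        Visit B.
        At B: no right child.
    Visit P.
    At P: go right to Z.
      At Z: go left to N.
        N is a leaf — visit N.
      Visit Z.
      At Z: no right child.
  Visit R.
  At R: go right to A.
    A is a leaf — visit A.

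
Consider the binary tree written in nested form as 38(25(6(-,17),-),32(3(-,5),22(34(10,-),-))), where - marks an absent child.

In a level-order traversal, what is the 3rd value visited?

32

Level-order visits nodes level by level from the root, left to right within each level.
Level 0: 38
Level 1: 25, 32
Level 2: 6, 3, 22
Level 3: 17, 5, 34
Level 4: 10
Full level-order sequence: 38, 25, 32, 6, 3, 22, 17, 5, 34, 10.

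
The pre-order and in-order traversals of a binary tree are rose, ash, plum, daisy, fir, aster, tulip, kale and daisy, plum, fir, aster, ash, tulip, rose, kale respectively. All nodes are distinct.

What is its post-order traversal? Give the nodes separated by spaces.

daisy aster fir plum tulip ash kale rose

The first element of pre-order is the root; it splits in-order into left and right subtrees.
Root rose: left subtree has 6 nodes {daisy, plum, fir, aster, ash, tulip}, right has 1 {kale}.
  Root ash: left subtree has 4 nodes {daisy, plum, fir, aster}, right has 1 {tulip}.
    Root plum: left subtree has 1 node {daisy}, right has 2 {fir, aster}.
      Root fir: left subtree has 0 nodes { }, right has 1 {aster}.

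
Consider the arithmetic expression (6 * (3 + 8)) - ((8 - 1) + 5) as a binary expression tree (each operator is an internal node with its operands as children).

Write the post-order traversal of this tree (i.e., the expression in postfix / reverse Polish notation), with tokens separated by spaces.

Post-order on an expression tree gives postfix notation: for each operator, emit left operand, right operand, then the operator.

6 3 8 + * 8 1 - 5 + -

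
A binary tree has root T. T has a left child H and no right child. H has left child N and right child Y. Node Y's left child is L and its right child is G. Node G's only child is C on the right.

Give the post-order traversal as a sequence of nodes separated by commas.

Post-order visits the left subtree, then the right subtree, then the node.
At T: go left to H.
  At H: go left to N.
    N is a leaf — visit N.
  At H: go right to Y.
    At Y: go left to L.
      L is a leaf — visit L.
    At Y: go right to G.
      At G: no left child.
      At G: go right to C.
        C is a leaf — visit C.
      Visit G.
    Visit Y.
  Visit H.
At T: no right child.
Visit T.

N, L, C, G, Y, H, T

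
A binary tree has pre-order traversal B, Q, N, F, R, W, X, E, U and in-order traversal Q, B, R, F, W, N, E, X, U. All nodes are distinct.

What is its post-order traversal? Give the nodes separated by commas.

Q, R, W, F, E, U, X, N, B

The first element of pre-order is the root; it splits in-order into left and right subtrees.
Root B: left subtree has 1 node {Q}, right has 7 {R, F, W, N, E, X, U}.
  Root N: left subtree has 3 nodes {R, F, W}, right has 3 {E, X, U}.
    Root F: left subtree has 1 node {R}, right has 1 {W}.
    Root X: left subtree has 1 node {E}, right has 1 {U}.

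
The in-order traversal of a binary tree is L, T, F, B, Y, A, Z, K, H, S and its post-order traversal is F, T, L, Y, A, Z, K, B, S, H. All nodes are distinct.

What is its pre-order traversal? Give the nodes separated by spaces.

H B L T F K Z A Y S

The last element of post-order is the root; it splits in-order into left and right subtrees.
Root H: left subtree has 8 nodes {L, T, F, B, Y, A, Z, K}, right has 1 {S}.
  Root B: left subtree has 3 nodes {L, T, F}, right has 4 {Y, A, Z, K}.
    Root L: left subtree has 0 nodes { }, right has 2 {T, F}.
      Root T: left subtree has 0 nodes { }, right has 1 {F}.
    Root K: left subtree has 3 nodes {Y, A, Z}, right has 0 { }.
      Root Z: left subtree has 2 nodes {Y, A}, right has 0 { }.
        Root A: left subtree has 1 node {Y}, right has 0 { }.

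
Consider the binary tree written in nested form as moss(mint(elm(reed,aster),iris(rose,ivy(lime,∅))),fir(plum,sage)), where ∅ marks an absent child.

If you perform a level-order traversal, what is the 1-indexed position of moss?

1

Level-order visits nodes level by level from the root, left to right within each level.
Level 0: moss
Level 1: mint, fir
Level 2: elm, iris, plum, sage
Level 3: reed, aster, rose, ivy
Level 4: lime
Full level-order sequence: moss, mint, fir, elm, iris, plum, sage, reed, aster, rose, ivy, lime.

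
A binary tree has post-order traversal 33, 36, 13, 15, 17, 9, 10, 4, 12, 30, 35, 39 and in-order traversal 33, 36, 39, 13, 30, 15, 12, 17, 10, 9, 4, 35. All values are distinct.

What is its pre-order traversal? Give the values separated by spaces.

The last element of post-order is the root; it splits in-order into left and right subtrees.
Root 39: left subtree has 2 nodes {33, 36}, right has 9 {13, 30, 15, 12, 17, 10, 9, 4, 35}.
  Root 36: left subtree has 1 node {33}, right has 0 { }.
  Root 35: left subtree has 8 nodes {13, 30, 15, 12, 17, 10, 9, 4}, right has 0 { }.
    Root 30: left subtree has 1 node {13}, right has 6 {15, 12, 17, 10, 9, 4}.
      Root 12: left subtree has 1 node {15}, right has 4 {17, 10, 9, 4}.
        Root 4: left subtree has 3 nodes {17, 10, 9}, right has 0 { }.
          Root 10: left subtree has 1 node {17}, right has 1 {9}.

39 36 33 35 30 13 12 15 4 10 17 9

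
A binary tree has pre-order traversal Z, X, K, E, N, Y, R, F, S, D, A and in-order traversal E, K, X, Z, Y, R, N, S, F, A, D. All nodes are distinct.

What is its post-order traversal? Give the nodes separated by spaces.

The first element of pre-order is the root; it splits in-order into left and right subtrees.
Root Z: left subtree has 3 nodes {E, K, X}, right has 7 {Y, R, N, S, F, A, D}.
  Root X: left subtree has 2 nodes {E, K}, right has 0 { }.
    Root K: left subtree has 1 node {E}, right has 0 { }.
  Root N: left subtree has 2 nodes {Y, R}, right has 4 {S, F, A, D}.
    Root Y: left subtree has 0 nodes { }, right has 1 {R}.
    Root F: left subtree has 1 node {S}, right has 2 {A, D}.
      Root D: left subtree has 1 node {A}, right has 0 { }.

E K X R Y S A D F N Z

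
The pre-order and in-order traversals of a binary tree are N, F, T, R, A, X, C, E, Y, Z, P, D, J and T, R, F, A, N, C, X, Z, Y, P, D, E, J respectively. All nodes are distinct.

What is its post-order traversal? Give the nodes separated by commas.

R, T, A, F, C, Z, D, P, Y, J, E, X, N

The first element of pre-order is the root; it splits in-order into left and right subtrees.
Root N: left subtree has 4 nodes {T, R, F, A}, right has 8 {C, X, Z, Y, P, D, E, J}.
  Root F: left subtree has 2 nodes {T, R}, right has 1 {A}.
    Root T: left subtree has 0 nodes { }, right has 1 {R}.
  Root X: left subtree has 1 node {C}, right has 6 {Z, Y, P, D, E, J}.
    Root E: left subtree has 4 nodes {Z, Y, P, D}, right has 1 {J}.
      Root Y: left subtree has 1 node {Z}, right has 2 {P, D}.
        Root P: left subtree has 0 nodes { }, right has 1 {D}.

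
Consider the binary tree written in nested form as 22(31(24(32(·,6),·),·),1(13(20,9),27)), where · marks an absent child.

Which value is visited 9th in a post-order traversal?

1

Post-order visits the left subtree, then the right subtree, then the node.
At 22: go left to 31.
  At 31: go left to 24.
    At 24: go left to 32.
      At 32: no left child.
      At 32: go right to 6.
        6 is a leaf — visit 6.
      Visit 32.
    At 24: no right child.
    Visit 24.
  At 31: no right child.
  Visit 31.
At 22: go right to 1.
  At 1: go left to 13.
    At 13: go left to 20.
      20 is a leaf — visit 20.
    At 13: go right to 9.
      9 is a leaf — visit 9.
    Visit 13.
  At 1: go right to 27.
    27 is a leaf — visit 27.
  Visit 1.
Visit 22.
Full post-order sequence: 6, 32, 24, 31, 20, 9, 13, 27, 1, 22.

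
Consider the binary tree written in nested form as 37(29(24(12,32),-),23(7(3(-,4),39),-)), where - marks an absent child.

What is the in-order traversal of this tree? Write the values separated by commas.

In-order visits the left subtree, then the node, then the right subtree.
At 37: go left to 29.
  At 29: go left to 24.
    At 24: go left to 12.
      12 is a leaf — visit 12.
    Visit 24.
    At 24: go right to 32.
      32 is a leaf — visit 32.
  Visit 29.
  At 29: no right child.
Visit 37.
At 37: go right to 23.
  At 23: go left to 7.
    At 7: go left to 3.
      At 3: no left child.
      Visit 3.
      At 3: go right to 4.
        4 is a leaf — visit 4.
    Visit 7.
    At 7: go right to 39.
      39 is a leaf — visit 39.
  Visit 23.
  At 23: no right child.

12, 24, 32, 29, 37, 3, 4, 7, 39, 23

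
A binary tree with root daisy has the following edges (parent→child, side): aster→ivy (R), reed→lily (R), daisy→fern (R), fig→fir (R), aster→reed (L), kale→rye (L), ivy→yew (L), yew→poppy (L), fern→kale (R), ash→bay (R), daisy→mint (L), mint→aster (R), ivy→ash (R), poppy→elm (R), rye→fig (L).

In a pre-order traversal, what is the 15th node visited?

fig

Pre-order visits the node, then its left subtree, then its right subtree.
Visit daisy.
At daisy: go left to mint.
  Visit mint.
  At mint: no left child.
  At mint: go right to aster.
    Visit aster.
    At aster: go left to reed.
      Visit reed.
      At reed: no left child.
      At reed: go right to lily.
        lily is a leaf — visit lily.
    At aster: go right to ivy.
      Visit ivy.
      At ivy: go left to yew.
        Visit yew.
        At yew: go left to poppy.
          Visit poppy.
          At poppy: no left child.
          At poppy: go right to elm.
            elm is a leaf — visit elm.
        At yew: no right child.
      At ivy: go right to ash.
        Visit ash.
        At ash: no left child.
        At ash: go right to bay.
          bay is a leaf — visit bay.
At daisy: go right to fern.
  Visit fern.
  At fern: no left child.
  At fern: go right to kale.
    Visit kale.
    At kale: go left to rye.
      Visit rye.
      At rye: go left to fig.
        Visit fig.
        At fig: no left child.
        At fig: go right to fir.
          fir is a leaf — visit fir.
      At rye: no right child.
    At kale: no right child.
Full pre-order sequence: daisy, mint, aster, reed, lily, ivy, yew, poppy, elm, ash, bay, fern, kale, rye, fig, fir.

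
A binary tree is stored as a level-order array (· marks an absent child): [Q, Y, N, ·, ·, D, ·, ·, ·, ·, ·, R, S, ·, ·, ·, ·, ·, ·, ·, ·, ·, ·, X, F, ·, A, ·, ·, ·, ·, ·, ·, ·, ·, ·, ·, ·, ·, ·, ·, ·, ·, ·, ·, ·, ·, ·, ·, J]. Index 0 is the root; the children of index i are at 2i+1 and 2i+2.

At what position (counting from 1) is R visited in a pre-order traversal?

Pre-order visits the node, then its left subtree, then its right subtree.
Visit Q.
At Q: go left to Y.
  Y is a leaf — visit Y.
At Q: go right to N.
  Visit N.
  At N: go left to D.
    Visit D.
    At D: go left to R.
      Visit R.
      At R: go left to X.
        X is a leaf — visit X.
      At R: go right to F.
        Visit F.
        At F: go left to J.
          J is a leaf — visit J.
        At F: no right child.
    At D: go right to S.
      Visit S.
      At S: no left child.
      At S: go right to A.
        A is a leaf — visit A.
  At N: no right child.
Full pre-order sequence: Q, Y, N, D, R, X, F, J, S, A.

5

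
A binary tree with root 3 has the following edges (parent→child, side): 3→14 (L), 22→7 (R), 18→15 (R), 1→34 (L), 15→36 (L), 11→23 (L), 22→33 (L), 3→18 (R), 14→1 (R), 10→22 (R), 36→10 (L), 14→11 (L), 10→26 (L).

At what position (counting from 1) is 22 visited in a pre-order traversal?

12

Pre-order visits the node, then its left subtree, then its right subtree.
Visit 3.
At 3: go left to 14.
  Visit 14.
  At 14: go left to 11.
    Visit 11.
    At 11: go left to 23.
      23 is a leaf — visit 23.
    At 11: no right child.
  At 14: go right to 1.
    Visit 1.
    At 1: go left to 34.
      34 is a leaf — visit 34.
    At 1: no right child.
At 3: go right to 18.
  Visit 18.
  At 18: no left child.
  At 18: go right to 15.
    Visit 15.
    At 15: go left to 36.
      Visit 36.
      At 36: go left to 10.
        Visit 10.
        At 10: go left to 26.
          26 is a leaf — visit 26.
        At 10: go right to 22.
          Visit 22.
          At 22: go left to 33.
            33 is a leaf — visit 33.
          At 22: go right to 7.
            7 is a leaf — visit 7.
      At 36: no right child.
    At 15: no right child.
Full pre-order sequence: 3, 14, 11, 23, 1, 34, 18, 15, 36, 10, 26, 22, 33, 7.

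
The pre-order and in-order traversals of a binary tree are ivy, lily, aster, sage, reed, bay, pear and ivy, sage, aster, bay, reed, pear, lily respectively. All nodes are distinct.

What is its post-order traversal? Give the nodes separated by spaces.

sage bay pear reed aster lily ivy

The first element of pre-order is the root; it splits in-order into left and right subtrees.
Root ivy: left subtree has 0 nodes { }, right has 6 {sage, aster, bay, reed, pear, lily}.
  Root lily: left subtree has 5 nodes {sage, aster, bay, reed, pear}, right has 0 { }.
    Root aster: left subtree has 1 node {sage}, right has 3 {bay, reed, pear}.
      Root reed: left subtree has 1 node {bay}, right has 1 {pear}.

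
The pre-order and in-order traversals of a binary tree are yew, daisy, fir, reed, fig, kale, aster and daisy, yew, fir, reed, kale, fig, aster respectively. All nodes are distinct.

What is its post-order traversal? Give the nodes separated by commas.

The first element of pre-order is the root; it splits in-order into left and right subtrees.
Root yew: left subtree has 1 node {daisy}, right has 5 {fir, reed, kale, fig, aster}.
  Root fir: left subtree has 0 nodes { }, right has 4 {reed, kale, fig, aster}.
    Root reed: left subtree has 0 nodes { }, right has 3 {kale, fig, aster}.
      Root fig: left subtree has 1 node {kale}, right has 1 {aster}.

daisy, kale, aster, fig, reed, fir, yew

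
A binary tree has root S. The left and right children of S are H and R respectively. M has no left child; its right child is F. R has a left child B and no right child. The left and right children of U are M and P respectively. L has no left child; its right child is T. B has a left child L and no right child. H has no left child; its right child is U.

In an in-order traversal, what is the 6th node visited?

In-order visits the left subtree, then the node, then the right subtree.
At S: go left to H.
  At H: no left child.
  Visit H.
  At H: go right to U.
    At U: go left to M.
      At M: no left child.
      Visit M.
      At M: go right to F.
        F is a leaf — visit F.
    Visit U.
    At U: go right to P.
      P is a leaf — visit P.
Visit S.
At S: go right to R.
  At R: go left to B.
    At B: go left to L.
      At L: no left child.
      Visit L.
      At L: go right to T.
        T is a leaf — visit T.
    Visit B.
    At B: no right child.
  Visit R.
  At R: no right child.
Full in-order sequence: H, M, F, U, P, S, L, T, B, R.

S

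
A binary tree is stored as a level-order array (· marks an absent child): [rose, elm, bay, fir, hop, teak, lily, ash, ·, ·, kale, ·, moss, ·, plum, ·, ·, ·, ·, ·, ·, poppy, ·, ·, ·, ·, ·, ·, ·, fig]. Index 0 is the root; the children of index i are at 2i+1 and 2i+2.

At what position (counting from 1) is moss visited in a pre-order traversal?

10

Pre-order visits the node, then its left subtree, then its right subtree.
Visit rose.
At rose: go left to elm.
  Visit elm.
  At elm: go left to fir.
    Visit fir.
    At fir: go left to ash.
      ash is a leaf — visit ash.
    At fir: no right child.
  At elm: go right to hop.
    Visit hop.
    At hop: no left child.
    At hop: go right to kale.
      Visit kale.
      At kale: go left to poppy.
        poppy is a leaf — visit poppy.
      At kale: no right child.
At rose: go right to bay.
  Visit bay.
  At bay: go left to teak.
    Visit teak.
    At teak: no left child.
    At teak: go right to moss.
      moss is a leaf — visit moss.
  At bay: go right to lily.
    Visit lily.
    At lily: no left child.
    At lily: go right to plum.
      Visit plum.
      At plum: go left to fig.
        fig is a leaf — visit fig.
      At plum: no right child.
Full pre-order sequence: rose, elm, fir, ash, hop, kale, poppy, bay, teak, moss, lily, plum, fig.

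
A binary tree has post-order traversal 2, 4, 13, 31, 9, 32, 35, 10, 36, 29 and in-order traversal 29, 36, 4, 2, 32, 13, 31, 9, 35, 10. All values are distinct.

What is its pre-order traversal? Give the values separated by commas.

29, 36, 10, 35, 32, 4, 2, 9, 31, 13

The last element of post-order is the root; it splits in-order into left and right subtrees.
Root 29: left subtree has 0 nodes { }, right has 9 {36, 4, 2, 32, 13, 31, 9, 35, 10}.
  Root 36: left subtree has 0 nodes { }, right has 8 {4, 2, 32, 13, 31, 9, 35, 10}.
    Root 10: left subtree has 7 nodes {4, 2, 32, 13, 31, 9, 35}, right has 0 { }.
      Root 35: left subtree has 6 nodes {4, 2, 32, 13, 31, 9}, right has 0 { }.
        Root 32: left subtree has 2 nodes {4, 2}, right has 3 {13, 31, 9}.
          Root 4: left subtree has 0 nodes { }, right has 1 {2}.
          Root 9: left subtree has 2 nodes {13, 31}, right has 0 { }.
            Root 31: left subtree has 1 node {13}, right has 0 { }.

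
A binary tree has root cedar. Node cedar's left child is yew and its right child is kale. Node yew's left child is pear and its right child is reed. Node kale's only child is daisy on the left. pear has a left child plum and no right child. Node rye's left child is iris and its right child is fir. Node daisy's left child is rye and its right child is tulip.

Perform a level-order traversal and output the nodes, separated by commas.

cedar, yew, kale, pear, reed, daisy, plum, rye, tulip, iris, fir

Level-order visits nodes level by level from the root, left to right within each level.
Level 0: cedar
Level 1: yew, kale
Level 2: pear, reed, daisy
Level 3: plum, rye, tulip
Level 4: iris, fir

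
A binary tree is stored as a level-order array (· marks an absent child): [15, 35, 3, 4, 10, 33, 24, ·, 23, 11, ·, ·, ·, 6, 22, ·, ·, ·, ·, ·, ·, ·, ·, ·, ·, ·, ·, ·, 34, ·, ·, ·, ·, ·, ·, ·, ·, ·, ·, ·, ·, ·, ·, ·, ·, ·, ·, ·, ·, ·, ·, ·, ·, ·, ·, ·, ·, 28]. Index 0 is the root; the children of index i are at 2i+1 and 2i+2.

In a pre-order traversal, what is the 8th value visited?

Pre-order visits the node, then its left subtree, then its right subtree.
Visit 15.
At 15: go left to 35.
  Visit 35.
  At 35: go left to 4.
    Visit 4.
    At 4: no left child.
    At 4: go right to 23.
      23 is a leaf — visit 23.
  At 35: go right to 10.
    Visit 10.
    At 10: go left to 11.
      11 is a leaf — visit 11.
    At 10: no right child.
At 15: go right to 3.
  Visit 3.
  At 3: go left to 33.
    33 is a leaf — visit 33.
  At 3: go right to 24.
    Visit 24.
    At 24: go left to 6.
      Visit 6.
      At 6: no left child.
      At 6: go right to 34.
        Visit 34.
        At 34: go left to 28.
          28 is a leaf — visit 28.
        At 34: no right child.
    At 24: go right to 22.
      22 is a leaf — visit 22.
Full pre-order sequence: 15, 35, 4, 23, 10, 11, 3, 33, 24, 6, 34, 28, 22.

33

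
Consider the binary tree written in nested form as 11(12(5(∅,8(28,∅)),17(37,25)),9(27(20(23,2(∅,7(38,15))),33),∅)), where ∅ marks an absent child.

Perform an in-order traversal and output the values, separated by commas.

5, 28, 8, 12, 37, 17, 25, 11, 23, 20, 2, 38, 7, 15, 27, 33, 9

In-order visits the left subtree, then the node, then the right subtree.
At 11: go left to 12.
  At 12: go left to 5.
    At 5: no left child.
    Visit 5.
    At 5: go right to 8.
      At 8: go left to 28.
        28 is a leaf — visit 28.
      Visit 8.
      At 8: no right child.
  Visit 12.
  At 12: go right to 17.
    At 17: go left to 37.
      37 is a leaf — visit 37.
    Visit 17.
    At 17: go right to 25.
      25 is a leaf — visit 25.
Visit 11.
At 11: go right to 9.
  At 9: go left to 27.
    At 27: go left to 20.
      At 20: go left to 23.
        23 is a leaf — visit 23.
      Visit 20.
      At 20: go right to 2.
        At 2: no left child.
        Visit 2.
        At 2: go right to 7.
          At 7: go left to 38.
            38 is a leaf — visit 38.
          Visit 7.
          At 7: go right to 15.
            15 is a leaf — visit 15.
    Visit 27.
    At 27: go right to 33.
      33 is a leaf — visit 33.
  Visit 9.
  At 9: no right child.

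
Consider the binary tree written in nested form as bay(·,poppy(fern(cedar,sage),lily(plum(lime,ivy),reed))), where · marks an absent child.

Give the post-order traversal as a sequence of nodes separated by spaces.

cedar sage fern lime ivy plum reed lily poppy bay

Post-order visits the left subtree, then the right subtree, then the node.
At bay: no left child.
At bay: go right to poppy.
  At poppy: go left to fern.
    At fern: go left to cedar.
      cedar is a leaf — visit cedar.
    At fern: go right to sage.
      sage is a leaf — visit sage.
    Visit fern.
  At poppy: go right to lily.
    At lily: go left to plum.
      At plum: go left to lime.
        lime is a leaf — visit lime.
      At plum: go right to ivy.
        ivy is a leaf — visit ivy.
      Visit plum.
    At lily: go right to reed.
      reed is a leaf — visit reed.
    Visit lily.
  Visit poppy.
Visit bay.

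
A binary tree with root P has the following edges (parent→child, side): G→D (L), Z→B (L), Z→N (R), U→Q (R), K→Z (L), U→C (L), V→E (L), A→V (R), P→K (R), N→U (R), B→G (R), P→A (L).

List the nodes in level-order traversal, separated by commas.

P, A, K, V, Z, E, B, N, G, U, D, C, Q

Level-order visits nodes level by level from the root, left to right within each level.
Level 0: P
Level 1: A, K
Level 2: V, Z
Level 3: E, B, N
Level 4: G, U
Level 5: D, C, Q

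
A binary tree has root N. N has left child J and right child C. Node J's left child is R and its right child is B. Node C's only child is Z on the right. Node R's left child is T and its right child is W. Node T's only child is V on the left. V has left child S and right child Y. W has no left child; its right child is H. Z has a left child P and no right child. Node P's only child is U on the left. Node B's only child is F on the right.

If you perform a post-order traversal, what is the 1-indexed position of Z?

Post-order visits the left subtree, then the right subtree, then the node.
At N: go left to J.
  At J: go left to R.
    At R: go left to T.
      At T: go left to V.
        At V: go left to S.
          S is a leaf — visit S.
        At V: go right to Y.
          Y is a leaf — visit Y.
        Visit V.
      At T: no right child.
      Visit T.
    At R: go right to W.
      At W: no left child.
      At W: go right to H.
        H is a leaf — visit H.
      Visit W.
    Visit R.
  At J: go right to B.
    At B: no left child.
    At B: go right to F.
      F is a leaf — visit F.
    Visit B.
  Visit J.
At N: go right to C.
  At C: no left child.
  At C: go right to Z.
    At Z: go left to P.
      At P: go left to U.
        U is a leaf — visit U.
      At P: no right child.
      Visit P.
    At Z: no right child.
    Visit Z.
  Visit C.
Visit N.
Full post-order sequence: S, Y, V, T, H, W, R, F, B, J, U, P, Z, C, N.

13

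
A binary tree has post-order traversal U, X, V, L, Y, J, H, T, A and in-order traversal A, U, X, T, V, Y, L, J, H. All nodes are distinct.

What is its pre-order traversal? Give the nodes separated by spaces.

The last element of post-order is the root; it splits in-order into left and right subtrees.
Root A: left subtree has 0 nodes { }, right has 8 {U, X, T, V, Y, L, J, H}.
  Root T: left subtree has 2 nodes {U, X}, right has 5 {V, Y, L, J, H}.
    Root X: left subtree has 1 node {U}, right has 0 { }.
    Root H: left subtree has 4 nodes {V, Y, L, J}, right has 0 { }.
      Root J: left subtree has 3 nodes {V, Y, L}, right has 0 { }.
        Root Y: left subtree has 1 node {V}, right has 1 {L}.

A T X U H J Y V L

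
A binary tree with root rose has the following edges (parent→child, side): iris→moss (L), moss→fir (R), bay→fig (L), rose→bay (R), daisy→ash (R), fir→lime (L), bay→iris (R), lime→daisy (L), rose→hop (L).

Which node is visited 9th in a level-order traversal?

daisy

Level-order visits nodes level by level from the root, left to right within each level.
Level 0: rose
Level 1: hop, bay
Level 2: fig, iris
Level 3: moss
Level 4: fir
Level 5: lime
Level 6: daisy
Level 7: ash
Full level-order sequence: rose, hop, bay, fig, iris, moss, fir, lime, daisy, ash.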